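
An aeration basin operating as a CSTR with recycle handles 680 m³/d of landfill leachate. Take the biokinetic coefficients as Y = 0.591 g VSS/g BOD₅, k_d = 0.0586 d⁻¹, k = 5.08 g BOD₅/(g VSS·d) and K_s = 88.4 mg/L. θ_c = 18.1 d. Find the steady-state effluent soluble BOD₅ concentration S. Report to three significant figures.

Effluent substrate depends only on kinetics and SRT: S = K_s(1 + k_d θ_c) / [θ_c(Yk − k_d) − 1] = 88.4 × (1 + 0.0586 × 18.1) / [18.1 × (0.591 × 5.08 − 0.0586) − 1] = 182.2 / 52.28 = 3.484 mg/L.

S ≈ 3.48 mg/L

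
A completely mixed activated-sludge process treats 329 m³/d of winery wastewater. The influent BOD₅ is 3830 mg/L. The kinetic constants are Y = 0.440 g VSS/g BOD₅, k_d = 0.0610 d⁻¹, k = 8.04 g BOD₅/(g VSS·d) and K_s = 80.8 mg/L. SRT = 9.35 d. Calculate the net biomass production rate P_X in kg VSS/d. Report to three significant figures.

P_X ≈ 353 kg VSS/d

From the Monod/SRT balance for a CMAS, S = K_s·(1+k_d θ_c)/[θ_c·(Y k − k_d) − 1] = 80.8 × (1 + 0.0610 × 9.35) / [9.35 × (0.440 × 8.04 − 0.0610) − 1] = 126.9 / 31.51 = 4.027 mg/L.
Y_obs = Y / (1 + k_d θ_c) = 0.440 / (1 + 0.0610 × 9.35) = 0.440 / 1.570 = 0.2802.
Mass of BOD₅ removed per day: Q(S₀ − S) = 329 × 3826 g/m³ = 1259 kg/d.
Net biomass production P_X = Y_obs × Q·(S₀ − S) = 0.2802 × 1259 = 352.7 kg VSS/d.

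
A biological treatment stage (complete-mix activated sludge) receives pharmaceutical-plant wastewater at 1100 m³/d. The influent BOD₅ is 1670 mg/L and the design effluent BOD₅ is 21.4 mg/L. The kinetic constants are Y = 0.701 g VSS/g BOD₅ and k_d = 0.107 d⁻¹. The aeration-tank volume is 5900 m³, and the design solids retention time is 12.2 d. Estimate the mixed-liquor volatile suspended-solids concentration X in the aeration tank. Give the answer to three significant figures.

Solving the biomass balance for X: X = Y Q (S₀−S) θ_c / [V (1+k_d θ_c)] = 0.701 × 1100 × (1670 − 21.4) × 12.2 / [5900 × (1 + 0.107 × 12.2)] = 1140 mg/L.

X ≈ 1140 mg/L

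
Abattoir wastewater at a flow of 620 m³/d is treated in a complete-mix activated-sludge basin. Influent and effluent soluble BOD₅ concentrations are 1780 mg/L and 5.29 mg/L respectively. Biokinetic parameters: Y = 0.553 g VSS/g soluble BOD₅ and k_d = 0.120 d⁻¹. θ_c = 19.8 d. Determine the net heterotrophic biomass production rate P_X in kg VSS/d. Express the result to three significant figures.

P_X ≈ 180 kg VSS/d

Y_obs = Y / (1 + k_d θ_c) = 0.553 / (1 + 0.120 × 19.8) = 0.553 / 3.376 = 0.1638.
Q·(S₀ − S) = 620 × (1780 − 5.29) × 10⁻³ = 1100 kg/d removed.
So the net sludge growth is P_X = 0.1638 × 1100 = 180.2 kg VSS/d.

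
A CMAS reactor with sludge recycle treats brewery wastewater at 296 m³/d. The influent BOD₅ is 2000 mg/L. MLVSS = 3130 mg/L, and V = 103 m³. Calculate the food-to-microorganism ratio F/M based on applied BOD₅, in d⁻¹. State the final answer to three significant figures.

Food-to-microorganism ratio F/M = Q S₀ / (V X) = 296 × 2000 / (103.0 × 3130) = 1.836 d⁻¹.

F/M ≈ 1.84 d⁻¹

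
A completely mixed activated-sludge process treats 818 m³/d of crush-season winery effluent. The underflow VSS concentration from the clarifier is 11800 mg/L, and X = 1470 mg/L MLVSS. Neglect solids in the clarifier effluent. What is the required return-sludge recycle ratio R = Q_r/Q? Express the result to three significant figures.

R ≈ 0.142

R = Q_r/Q = X/(X_r − X) = 1470 / (11800 − 1470) = 0.1423.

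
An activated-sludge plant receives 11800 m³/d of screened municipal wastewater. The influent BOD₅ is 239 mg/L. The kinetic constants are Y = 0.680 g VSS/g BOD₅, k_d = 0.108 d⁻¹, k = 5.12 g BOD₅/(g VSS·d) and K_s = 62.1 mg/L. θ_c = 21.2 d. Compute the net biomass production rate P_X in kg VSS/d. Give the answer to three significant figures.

Effluent substrate depends only on kinetics and SRT: S = K_s(1 + k_d θ_c) / [θ_c(Yk − k_d) − 1] = 62.1 × (1 + 0.108 × 21.2) / [21.2 × (0.680 × 5.12 − 0.108) − 1] = 204.3 / 70.52 = 2.897 mg/L.
The observed yield is Y_obs = Y/(1 + k_d·θ_c) = 0.680 / (1 + 0.108 × 21.2) = 0.680 / 3.290 = 0.2067 g VSS per g BOD₅ removed.
Q·(S₀ − S) = 11800 × (239 − 2.90) × 10⁻³ = 2786 kg/d removed.
So the net sludge growth is P_X = 0.2067 × 2786 = 575.9 kg VSS/d.

P_X ≈ 576 kg VSS/d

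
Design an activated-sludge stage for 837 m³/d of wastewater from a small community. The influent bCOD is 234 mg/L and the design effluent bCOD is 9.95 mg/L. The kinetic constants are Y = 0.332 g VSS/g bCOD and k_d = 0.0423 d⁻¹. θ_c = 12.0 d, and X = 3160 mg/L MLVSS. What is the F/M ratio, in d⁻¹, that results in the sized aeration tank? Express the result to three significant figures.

From the SRT design equation V = Y Q (S₀−S) θ_c / [X (1 + k_d θ_c)] = 0.332 × 837 × (234 − 9.95) × 12.0 / [3160 × (1 + 0.0423 × 12.0)] = 7.47×10^5 / 4764 = 156.8 m³.
F/M = Q·S₀ / (V·X) = 837 × 234 / (156.8 × 3160) = 0.3952 g bCOD·(g VSS·d)⁻¹.

F/M ≈ 0.395 d⁻¹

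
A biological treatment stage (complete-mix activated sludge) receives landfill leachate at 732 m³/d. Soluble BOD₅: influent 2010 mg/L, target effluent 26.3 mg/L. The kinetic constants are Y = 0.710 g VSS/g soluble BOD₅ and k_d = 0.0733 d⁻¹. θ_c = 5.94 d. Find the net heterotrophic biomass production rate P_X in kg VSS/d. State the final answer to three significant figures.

Correct the yield for decay: Y_obs = Y/(1 + k_d θ_c) = 0.710 / (1 + 0.0733 × 5.94) = 0.710 / 1.435 = 0.4946.
ΔS = 2010 − 26.3 = 1984 mg/L, so the substrate removal rate is 732 × 1984/1000 = 1452 kg soluble BOD₅/d.
P_X = Y_obs · Q(S₀ − S) = 0.4946 × 1452 = 718.2 kg VSS/d.

P_X ≈ 718 kg VSS/d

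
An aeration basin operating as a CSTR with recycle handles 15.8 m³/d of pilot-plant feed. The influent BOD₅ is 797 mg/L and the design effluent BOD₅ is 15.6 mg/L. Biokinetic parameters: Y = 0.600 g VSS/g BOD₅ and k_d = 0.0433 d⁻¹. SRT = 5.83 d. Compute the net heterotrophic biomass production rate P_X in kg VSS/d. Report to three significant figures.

Correct the yield for decay: Y_obs = Y/(1 + k_d θ_c) = 0.600 / (1 + 0.0433 × 5.83) = 0.600 / 1.252 = 0.4791.
Mass of BOD₅ removed per day: Q(S₀ − S) = 15.8 × 781.4 g/m³ = 12.35 kg/d.
So the net sludge growth is P_X = 0.4791 × 12.35 = 5.915 kg VSS/d.

P_X ≈ 5.91 kg VSS/d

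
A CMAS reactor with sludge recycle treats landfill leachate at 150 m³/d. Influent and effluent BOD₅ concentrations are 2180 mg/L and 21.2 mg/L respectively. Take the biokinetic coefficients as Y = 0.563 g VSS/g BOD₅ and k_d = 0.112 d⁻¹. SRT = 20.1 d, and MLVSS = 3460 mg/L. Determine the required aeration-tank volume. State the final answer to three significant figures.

Rearranging the biomass balance for a CMAS with decay, V = Y·Q·ΔS·θ_c / [X·(1+k_d θ_c)] = 0.563 × 150 × (2180 − 21.2) × 20.1 / [3460 × (1 + 0.112 × 20.1)] = 3.66×10^6 / 11249 = 325.8 m³.

V ≈ 326 m³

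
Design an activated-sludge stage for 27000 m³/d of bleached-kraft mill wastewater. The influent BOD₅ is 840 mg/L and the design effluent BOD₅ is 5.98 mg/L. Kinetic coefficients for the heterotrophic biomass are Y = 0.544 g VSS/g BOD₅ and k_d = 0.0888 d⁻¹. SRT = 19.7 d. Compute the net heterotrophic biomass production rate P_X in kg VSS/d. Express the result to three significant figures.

P_X ≈ 4460 kg VSS/d

The observed yield is Y_obs = Y/(1 + k_d·θ_c) = 0.544 / (1 + 0.0888 × 19.7) = 0.544 / 2.749 = 0.1979 g VSS per g BOD₅ removed.
ΔS = 840 − 5.98 = 834.0 mg/L, so the substrate removal rate is 27000 × 834.0/1000 = 22519 kg BOD₅/d.
Biomass produced: P_X = Y_obs·Q·ΔS = 0.1979 × 22519 ≈ 4456 kg VSS/d.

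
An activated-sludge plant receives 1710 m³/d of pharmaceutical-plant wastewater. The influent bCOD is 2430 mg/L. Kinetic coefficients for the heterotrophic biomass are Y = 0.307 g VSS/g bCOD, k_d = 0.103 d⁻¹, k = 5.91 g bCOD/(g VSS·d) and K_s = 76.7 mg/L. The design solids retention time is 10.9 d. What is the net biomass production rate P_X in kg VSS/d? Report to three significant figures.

For a completely mixed reactor with recycle the Lawrence–McCarty relation gives S = K_s·(1 + k_d·θ_c) / [θ_c·(Y·k − k_d) − 1] = 76.7 × (1 + 0.103 × 10.9) / [10.9 × (0.307 × 5.91 − 0.103) − 1] = 162.8 / 17.65 = 9.222 mg/L.
The observed yield is Y_obs = Y/(1 + k_d·θ_c) = 0.307 / (1 + 0.103 × 10.9) = 0.307 / 2.123 = 0.1446 g VSS per g bCOD removed.
Mass of bCOD removed per day: Q(S₀ − S) = 1710 × 2421 g/m³ = 4140 kg/d.
P_X = Y_obs · Q(S₀ − S) = 0.1446 × 4140 = 598.7 kg VSS/d.

P_X ≈ 599 kg VSS/d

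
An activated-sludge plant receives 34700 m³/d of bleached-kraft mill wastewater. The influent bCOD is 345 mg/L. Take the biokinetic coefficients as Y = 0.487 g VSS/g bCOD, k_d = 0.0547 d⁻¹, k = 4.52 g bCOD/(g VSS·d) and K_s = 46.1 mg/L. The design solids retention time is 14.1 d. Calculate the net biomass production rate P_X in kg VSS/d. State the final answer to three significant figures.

From the Monod/SRT balance for a CMAS, S = K_s·(1+k_d θ_c)/[θ_c·(Y k − k_d) − 1] = 46.1 × (1 + 0.0547 × 14.1) / [14.1 × (0.487 × 4.52 − 0.0547) − 1] = 81.66 / 29.27 = 2.790 mg/L.
Correct the yield for decay: Y_obs = Y/(1 + k_d θ_c) = 0.487 / (1 + 0.0547 × 14.1) = 0.487 / 1.771 = 0.2749.
Mass of bCOD removed per day: Q(S₀ − S) = 34700 × 342.2 g/m³ = 11875 kg/d.
Biomass produced: P_X = Y_obs·Q·ΔS = 0.2749 × 11875 ≈ 3265 kg VSS/d.

P_X ≈ 3260 kg VSS/d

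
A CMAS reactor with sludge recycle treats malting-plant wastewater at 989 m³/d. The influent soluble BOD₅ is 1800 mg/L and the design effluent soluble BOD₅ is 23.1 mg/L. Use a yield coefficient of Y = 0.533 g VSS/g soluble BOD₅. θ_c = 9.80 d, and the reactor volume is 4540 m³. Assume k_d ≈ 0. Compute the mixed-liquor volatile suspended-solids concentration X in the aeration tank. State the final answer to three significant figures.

X ≈ 2020 mg/L

Without decay, X = Y Q (S₀−S) θ_c / V = 0.533 × 989 × (1800 − 23.1) × 9.80 / 4540 = 2022 mg/L.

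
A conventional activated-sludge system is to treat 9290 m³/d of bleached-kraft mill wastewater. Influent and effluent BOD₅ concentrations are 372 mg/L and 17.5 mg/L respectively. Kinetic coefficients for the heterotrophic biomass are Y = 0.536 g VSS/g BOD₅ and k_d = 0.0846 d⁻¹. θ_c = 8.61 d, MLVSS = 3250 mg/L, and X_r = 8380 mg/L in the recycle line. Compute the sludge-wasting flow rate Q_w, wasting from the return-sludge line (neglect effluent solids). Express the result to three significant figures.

Q_w ≈ 122 m³/d

Steady-state biomass mass balance: V·X·(1 + k_d·θ_c) = Y·Q·(S₀ − S)·θ_c, so V = 0.536 × 9290 × (372 − 17.5) × 8.61 / [3250 × (1 + 0.0846 × 8.61)] = 1.52×10^7 / 5617 = 2706 m³.
Wasting from the return line (neglecting effluent solids): Q_w = V·X / (θ_c·X_r) = 2706 × 3250 / (8.61 × 8380) = 121.9 m³/d.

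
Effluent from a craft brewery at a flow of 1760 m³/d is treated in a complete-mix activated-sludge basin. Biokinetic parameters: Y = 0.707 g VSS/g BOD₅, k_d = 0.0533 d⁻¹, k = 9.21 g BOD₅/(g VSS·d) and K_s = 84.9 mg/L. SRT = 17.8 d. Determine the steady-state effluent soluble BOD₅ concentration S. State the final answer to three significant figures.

Effluent substrate depends only on kinetics and SRT: S = K_s(1 + k_d θ_c) / [θ_c(Yk − k_d) − 1] = 84.9 × (1 + 0.0533 × 17.8) / [17.8 × (0.707 × 9.21 − 0.0533) − 1] = 165.4 / 114.0 = 1.452 mg/L.

S ≈ 1.45 mg/L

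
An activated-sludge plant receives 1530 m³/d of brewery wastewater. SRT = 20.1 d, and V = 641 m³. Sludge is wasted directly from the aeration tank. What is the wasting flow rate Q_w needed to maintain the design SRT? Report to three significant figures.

Wasting from the aeration tank: Q_w = V / θ_c = 641.0 / 20.1 = 31.89 m³/d.

Q_w ≈ 31.9 m³/d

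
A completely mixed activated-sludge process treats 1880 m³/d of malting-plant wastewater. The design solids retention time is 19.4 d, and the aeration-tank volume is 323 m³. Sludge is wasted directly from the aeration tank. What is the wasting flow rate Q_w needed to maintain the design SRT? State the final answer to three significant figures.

Wasting from the aeration tank: Q_w = V / θ_c = 323.0 / 19.4 = 16.65 m³/d.

Q_w ≈ 16.6 m³/d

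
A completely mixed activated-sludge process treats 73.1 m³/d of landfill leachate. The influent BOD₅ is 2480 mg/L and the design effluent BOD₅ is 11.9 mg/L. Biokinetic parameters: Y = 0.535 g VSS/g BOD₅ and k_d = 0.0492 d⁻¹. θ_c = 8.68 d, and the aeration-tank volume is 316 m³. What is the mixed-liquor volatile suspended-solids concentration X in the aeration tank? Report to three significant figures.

From V·X·(1 + k_d·θ_c) = Y·Q·(S₀ − S)·θ_c: X = 0.535 × 73.1 × (2480 − 11.9) × 8.68 / [316 × (1 + 0.0492 × 8.68)] = 1858 mg/L.

X ≈ 1860 mg/L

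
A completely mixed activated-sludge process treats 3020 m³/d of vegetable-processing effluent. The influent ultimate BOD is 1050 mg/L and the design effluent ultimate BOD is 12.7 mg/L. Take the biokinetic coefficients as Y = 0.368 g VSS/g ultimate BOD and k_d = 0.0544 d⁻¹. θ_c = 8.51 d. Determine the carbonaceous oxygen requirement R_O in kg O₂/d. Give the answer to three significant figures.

Y_obs = Y / (1 + k_d θ_c) = 0.368 / (1 + 0.0544 × 8.51) = 0.368 / 1.463 = 0.2515.
Mass of ultimate BOD removed per day: Q(S₀ − S) = 3020 × 1037 g/m³ = 3133 kg/d.
P_X = Y_obs·Q·(S₀ − S) = 0.2515 × 3133 = 788.0 kg VSS/d.
Carbonaceous O₂ demand = substrate oxidised − cell-mass equivalent = 3133 − 1.42 × 788.0 = 2014 kg O₂/d.

R_O ≈ 2010 kg O₂/d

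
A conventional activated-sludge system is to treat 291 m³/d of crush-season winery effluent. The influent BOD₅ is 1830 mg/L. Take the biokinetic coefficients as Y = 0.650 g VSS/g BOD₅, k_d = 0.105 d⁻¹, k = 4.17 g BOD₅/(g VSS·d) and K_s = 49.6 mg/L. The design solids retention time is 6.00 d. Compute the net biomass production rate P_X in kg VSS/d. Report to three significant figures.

Effluent substrate depends only on kinetics and SRT: S = K_s(1 + k_d θ_c) / [θ_c(Yk − k_d) − 1] = 49.6 × (1 + 0.105 × 6.00) / [6.00 × (0.650 × 4.17 − 0.105) − 1] = 80.85 / 14.63 = 5.525 mg/L.
Observed yield with endogenous decay: Y_obs = Y / (1 + k_d·θ_c) = 0.650 / (1 + 0.105 × 6.00) = 0.650 / 1.630 = 0.3988 g VSS/g BOD₅.
Q·(S₀ − S) = 291 × (1830 − 5.53) × 10⁻³ = 530.9 kg/d removed.
So the net sludge growth is P_X = 0.3988 × 530.9 = 211.7 kg VSS/d.

P_X ≈ 212 kg VSS/d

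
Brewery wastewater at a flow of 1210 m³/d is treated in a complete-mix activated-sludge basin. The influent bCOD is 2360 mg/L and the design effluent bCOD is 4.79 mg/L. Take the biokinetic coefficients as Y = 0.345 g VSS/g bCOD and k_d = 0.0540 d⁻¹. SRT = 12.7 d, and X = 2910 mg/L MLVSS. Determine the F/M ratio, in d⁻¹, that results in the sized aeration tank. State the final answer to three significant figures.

F/M ≈ 0.386 d⁻¹

Steady-state biomass mass balance: V·X·(1 + k_d·θ_c) = Y·Q·(S₀ − S)·θ_c, so V = 0.345 × 1210 × (2360 − 4.79) × 12.7 / [2910 × (1 + 0.0540 × 12.7)] = 1.25×10^7 / 4906 = 2545 m³.
F/M = applied load / biomass = Q·S₀/(V·X) = 1210 × 2360 / (2545 × 2910) = 0.3855 d⁻¹.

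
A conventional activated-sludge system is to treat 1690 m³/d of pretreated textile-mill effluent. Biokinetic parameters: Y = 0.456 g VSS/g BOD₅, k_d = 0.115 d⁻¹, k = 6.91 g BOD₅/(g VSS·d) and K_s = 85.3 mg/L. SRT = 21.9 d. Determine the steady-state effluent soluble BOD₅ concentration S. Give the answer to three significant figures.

For a completely mixed reactor with recycle the Lawrence–McCarty relation gives S = K_s·(1 + k_d·θ_c) / [θ_c·(Y·k − k_d) − 1] = 85.3 × (1 + 0.115 × 21.9) / [21.9 × (0.456 × 6.91 − 0.115) − 1] = 300.1 / 65.49 = 4.583 mg/L.

S ≈ 4.58 mg/L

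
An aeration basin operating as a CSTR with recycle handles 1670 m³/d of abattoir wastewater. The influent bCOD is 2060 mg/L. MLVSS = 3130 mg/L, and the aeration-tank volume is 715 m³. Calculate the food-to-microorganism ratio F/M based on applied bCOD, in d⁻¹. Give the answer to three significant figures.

F/M = applied load / biomass = Q·S₀/(V·X) = 1670 × 2060 / (715.0 × 3130) = 1.537 d⁻¹.

F/M ≈ 1.54 d⁻¹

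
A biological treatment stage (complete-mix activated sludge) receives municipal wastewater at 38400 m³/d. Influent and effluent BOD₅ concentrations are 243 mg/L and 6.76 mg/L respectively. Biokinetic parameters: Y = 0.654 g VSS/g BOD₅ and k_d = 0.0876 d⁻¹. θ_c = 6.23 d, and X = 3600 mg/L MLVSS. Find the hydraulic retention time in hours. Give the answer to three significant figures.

τ ≈ 4.15 h

From the SRT design equation V = Y Q (S₀−S) θ_c / [X (1 + k_d θ_c)] = 0.654 × 38400 × (243 − 6.76) × 6.23 / [3600 × (1 + 0.0876 × 6.23)] = 3.7×10^7 / 5565 = 6642 m³.
HRT = V/Q = 6642 m³ / 38400 m³·d⁻¹ = 0.1730 d × 24 = 4.151 h.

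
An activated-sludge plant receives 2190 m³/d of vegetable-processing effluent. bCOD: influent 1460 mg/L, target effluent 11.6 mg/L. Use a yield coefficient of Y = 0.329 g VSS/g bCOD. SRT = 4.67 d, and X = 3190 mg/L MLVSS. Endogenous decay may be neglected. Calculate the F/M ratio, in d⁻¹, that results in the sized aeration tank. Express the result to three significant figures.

Biomass mass balance (decay neglected): V·X = Y·Q·(S₀ − S)·θ_c, so V = 0.329 × 2190 × (1460 − 11.6) × 4.67 / 3190 = 1528 m³.
F/M = Q·S₀ / (V·X) = 2190 × 1460 / (1528 × 3190) = 0.6561 g bCOD·(g VSS·d)⁻¹.

F/M ≈ 0.656 d⁻¹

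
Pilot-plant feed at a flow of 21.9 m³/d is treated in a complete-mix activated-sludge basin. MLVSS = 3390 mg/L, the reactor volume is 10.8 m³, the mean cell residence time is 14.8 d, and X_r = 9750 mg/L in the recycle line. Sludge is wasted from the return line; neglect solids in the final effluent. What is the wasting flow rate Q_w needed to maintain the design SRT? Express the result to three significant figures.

Wasting from the return line (neglecting effluent solids): Q_w = V·X / (θ_c·X_r) = 10.80 × 3390 / (14.8 × 9750) = 0.2537 m³/d.

Q_w ≈ 0.254 m³/d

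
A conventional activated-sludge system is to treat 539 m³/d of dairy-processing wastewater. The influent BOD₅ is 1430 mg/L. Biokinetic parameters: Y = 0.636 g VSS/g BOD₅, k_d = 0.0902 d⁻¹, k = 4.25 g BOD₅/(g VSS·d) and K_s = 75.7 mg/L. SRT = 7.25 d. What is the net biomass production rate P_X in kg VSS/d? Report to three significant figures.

From the Monod/SRT balance for a CMAS, S = K_s·(1+k_d θ_c)/[θ_c·(Y k − k_d) − 1] = 75.7 × (1 + 0.0902 × 7.25) / [7.25 × (0.636 × 4.25 − 0.0902) − 1] = 125.2 / 17.94 = 6.978 mg/L.
Y_obs = Y / (1 + k_d θ_c) = 0.636 / (1 + 0.0902 × 7.25) = 0.636 / 1.654 = 0.3845.
Substrate removed = Q·(S₀ − S) = 539 m³/d × (1430 − 6.98) g/m³ = 7.67×10^5 g/d = 767.0 kg/d.
Biomass produced: P_X = Y_obs·Q·ΔS = 0.3845 × 767.0 ≈ 294.9 kg VSS/d.

P_X ≈ 295 kg VSS/d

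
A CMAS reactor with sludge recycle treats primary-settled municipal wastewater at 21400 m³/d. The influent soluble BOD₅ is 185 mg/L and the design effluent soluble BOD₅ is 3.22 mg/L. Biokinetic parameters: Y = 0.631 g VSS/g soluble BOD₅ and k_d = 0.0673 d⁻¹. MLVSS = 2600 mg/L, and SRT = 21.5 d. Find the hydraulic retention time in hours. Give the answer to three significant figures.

Steady-state biomass mass balance: V·X·(1 + k_d·θ_c) = Y·Q·(S₀ − S)·θ_c, so V = 0.631 × 21400 × (185 − 3.22) × 21.5 / [2600 × (1 + 0.0673 × 21.5)] = 5.28×10^7 / 6362 = 8295 m³.
HRT = V/Q = 8295 m³ / 21400 m³·d⁻¹ = 0.3876 d × 24 = 9.303 h.

τ ≈ 9.30 h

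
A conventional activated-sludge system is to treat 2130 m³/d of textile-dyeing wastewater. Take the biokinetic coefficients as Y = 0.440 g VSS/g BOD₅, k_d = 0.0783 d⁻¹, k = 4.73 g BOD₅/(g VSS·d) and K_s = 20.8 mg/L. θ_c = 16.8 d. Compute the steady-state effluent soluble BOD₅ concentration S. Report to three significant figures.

S ≈ 1.48 mg/L

Effluent substrate depends only on kinetics and SRT: S = K_s(1 + k_d θ_c) / [θ_c(Yk − k_d) − 1] = 20.8 × (1 + 0.0783 × 16.8) / [16.8 × (0.440 × 4.73 − 0.0783) − 1] = 48.16 / 32.65 = 1.475 mg/L.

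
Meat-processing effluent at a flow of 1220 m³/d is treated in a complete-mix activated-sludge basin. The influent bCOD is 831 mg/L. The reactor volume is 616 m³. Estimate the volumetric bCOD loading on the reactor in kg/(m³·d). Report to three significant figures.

Volumetric loading L_v = Q·S₀ / V = 1220 × 831 g/m³ / 616.0 m³ = 1646 g/(m³·d) = 1.646 kg bCOD/(m³·d).

L_v ≈ 1.65 kg bCOD/(m³·d)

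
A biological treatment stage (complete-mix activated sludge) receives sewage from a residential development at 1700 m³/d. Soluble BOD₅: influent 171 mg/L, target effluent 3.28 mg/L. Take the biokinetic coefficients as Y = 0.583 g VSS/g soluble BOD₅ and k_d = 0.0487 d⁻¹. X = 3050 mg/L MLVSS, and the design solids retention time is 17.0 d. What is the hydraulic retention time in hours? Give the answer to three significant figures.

τ ≈ 7.16 h

Steady-state biomass mass balance: V·X·(1 + k_d·θ_c) = Y·Q·(S₀ − S)·θ_c, so V = 0.583 × 1700 × (171 − 3.28) × 17.0 / [3050 × (1 + 0.0487 × 17.0)] = 2.83×10^6 / 5575 = 506.9 m³.
HRT = V/Q = 506.9 m³ / 1700 m³·d⁻¹ = 0.2982 d × 24 = 7.156 h.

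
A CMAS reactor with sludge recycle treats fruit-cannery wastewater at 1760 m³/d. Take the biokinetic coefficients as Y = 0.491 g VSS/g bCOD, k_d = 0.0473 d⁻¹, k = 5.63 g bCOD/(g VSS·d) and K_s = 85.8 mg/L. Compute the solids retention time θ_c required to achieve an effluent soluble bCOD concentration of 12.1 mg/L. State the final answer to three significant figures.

Specific growth rate at S = 12.1 mg/L: μ = YkS/(K_s+S) = 0.491·5.63·12.1/(85.8+12.1) = 0.3417 d⁻¹.
1/θ_c = 0.3417 − 0.0473 = 0.2944 d⁻¹, so θ_c = 3.397 d.

θ_c ≈ 3.40 d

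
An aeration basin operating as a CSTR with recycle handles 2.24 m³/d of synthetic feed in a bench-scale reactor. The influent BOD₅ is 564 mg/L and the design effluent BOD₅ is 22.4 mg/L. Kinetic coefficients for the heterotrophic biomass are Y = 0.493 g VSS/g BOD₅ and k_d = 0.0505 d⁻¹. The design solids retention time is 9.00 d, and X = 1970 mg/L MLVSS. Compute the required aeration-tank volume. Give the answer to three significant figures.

V ≈ 1.88 m³

Steady-state biomass mass balance: V·X·(1 + k_d·θ_c) = Y·Q·(S₀ − S)·θ_c, so V = 0.493 × 2.24 × (564 − 22.4) × 9.00 / [1970 × (1 + 0.0505 × 9.00)] = 5.38×10^3 / 2865 = 1.879 m³.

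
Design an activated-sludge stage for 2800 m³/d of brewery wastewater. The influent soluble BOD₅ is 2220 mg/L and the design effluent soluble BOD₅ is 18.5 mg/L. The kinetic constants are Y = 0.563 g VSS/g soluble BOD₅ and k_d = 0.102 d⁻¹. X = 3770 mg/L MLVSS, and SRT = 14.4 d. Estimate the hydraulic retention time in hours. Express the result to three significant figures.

τ ≈ 46.0 h

Rearranging the biomass balance for a CMAS with decay, V = Y·Q·ΔS·θ_c / [X·(1+k_d θ_c)] = 0.563 × 2800 × (2220 − 18.5) × 14.4 / [3770 × (1 + 0.102 × 14.4)] = 5×10^7 / 9307 = 5369 m³.
HRT = V/Q = 5369 m³ / 2800 m³·d⁻¹ = 1.918 d × 24 = 46.02 h.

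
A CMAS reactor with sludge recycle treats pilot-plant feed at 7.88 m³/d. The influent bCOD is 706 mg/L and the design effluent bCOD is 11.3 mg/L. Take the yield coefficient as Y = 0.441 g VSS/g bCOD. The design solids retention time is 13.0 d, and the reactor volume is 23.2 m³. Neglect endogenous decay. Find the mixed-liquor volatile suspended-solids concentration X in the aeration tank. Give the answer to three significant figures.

X ≈ 1350 mg/L

Without decay, X = Y Q (S₀−S) θ_c / V = 0.441 × 7.88 × (706 − 11.3) × 13.0 / 23.2 = 1353 mg/L.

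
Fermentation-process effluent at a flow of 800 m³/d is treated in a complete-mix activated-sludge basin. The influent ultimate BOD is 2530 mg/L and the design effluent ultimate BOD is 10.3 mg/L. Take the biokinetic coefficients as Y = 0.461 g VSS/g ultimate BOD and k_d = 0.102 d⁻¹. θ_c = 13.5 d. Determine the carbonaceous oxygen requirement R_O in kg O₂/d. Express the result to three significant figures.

The observed yield is Y_obs = Y/(1 + k_d·θ_c) = 0.461 / (1 + 0.102 × 13.5) = 0.461 / 2.377 = 0.1939 g VSS per g ultimate BOD removed.
Q·(S₀ − S) = 800 × (2530 − 10.3) × 10⁻³ = 2016 kg/d removed.
Net sludge production P_X = 0.1939 × 2016 = 390.9 kg VSS/d.
R_O = Q·(S₀ − S) − 1.42·P_X = 2016 − 1.42 × 390.9 = 1461 kg O₂/d.

R_O ≈ 1460 kg O₂/d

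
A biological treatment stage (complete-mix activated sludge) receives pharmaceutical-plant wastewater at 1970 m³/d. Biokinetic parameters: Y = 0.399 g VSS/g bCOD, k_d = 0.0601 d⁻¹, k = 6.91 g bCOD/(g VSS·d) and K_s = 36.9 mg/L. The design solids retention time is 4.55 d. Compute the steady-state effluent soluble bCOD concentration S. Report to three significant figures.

Effluent substrate depends only on kinetics and SRT: S = K_s(1 + k_d θ_c) / [θ_c(Yk − k_d) − 1] = 36.9 × (1 + 0.0601 × 4.55) / [4.55 × (0.399 × 6.91 − 0.0601) − 1] = 46.99 / 11.27 = 4.169 mg/L.

S ≈ 4.17 mg/L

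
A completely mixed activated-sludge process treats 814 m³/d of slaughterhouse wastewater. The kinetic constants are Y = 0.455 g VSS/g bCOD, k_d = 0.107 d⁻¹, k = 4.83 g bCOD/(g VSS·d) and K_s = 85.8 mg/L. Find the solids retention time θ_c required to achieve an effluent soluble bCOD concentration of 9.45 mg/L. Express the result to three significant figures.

θ_c ≈ 9.01 d

From 1/θ_c = Y·k·S/(K_s + S) − k_d: Y·k·S/(K_s+S) = 0.455 × 4.83 × 9.45 / (85.8 + 9.45) = 0.2180 d⁻¹.
Then 1/θ_c = μ − k_d = 0.2180 − 0.107 = 0.1110 d⁻¹, giving θ_c = 9.006 d.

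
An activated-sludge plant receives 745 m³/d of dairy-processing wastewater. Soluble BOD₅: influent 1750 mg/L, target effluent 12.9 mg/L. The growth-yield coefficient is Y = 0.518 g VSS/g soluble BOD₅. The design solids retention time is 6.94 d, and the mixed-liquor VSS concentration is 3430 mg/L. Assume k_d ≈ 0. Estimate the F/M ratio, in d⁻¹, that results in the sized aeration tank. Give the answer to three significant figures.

Biomass mass balance (decay neglected): V·X = Y·Q·(S₀ − S)·θ_c, so V = 0.518 × 745 × (1750 − 12.9) × 6.94 / 3430 = 1356 m³.
Food-to-microorganism ratio F/M = Q S₀ / (V X) = 745 × 1750 / (1356 × 3430) = 0.2802 d⁻¹.

F/M ≈ 0.280 d⁻¹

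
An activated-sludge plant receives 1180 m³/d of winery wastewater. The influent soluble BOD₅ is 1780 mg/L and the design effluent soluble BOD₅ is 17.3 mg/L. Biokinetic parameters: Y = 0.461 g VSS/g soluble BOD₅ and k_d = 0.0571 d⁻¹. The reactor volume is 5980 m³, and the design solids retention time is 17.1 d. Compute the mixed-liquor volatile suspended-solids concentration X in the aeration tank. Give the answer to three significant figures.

From V·X·(1 + k_d·θ_c) = Y·Q·(S₀ − S)·θ_c: X = 0.461 × 1180 × (1780 − 17.3) × 17.1 / [5980 × (1 + 0.0571 × 17.1)] = 1387 mg/L.

X ≈ 1390 mg/L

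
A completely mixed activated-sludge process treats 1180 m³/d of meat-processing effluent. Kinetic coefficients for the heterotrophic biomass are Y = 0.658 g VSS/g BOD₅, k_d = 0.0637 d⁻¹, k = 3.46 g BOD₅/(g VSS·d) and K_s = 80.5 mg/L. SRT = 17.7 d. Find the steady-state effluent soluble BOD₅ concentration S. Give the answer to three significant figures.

S ≈ 4.49 mg/L

Effluent substrate depends only on kinetics and SRT: S = K_s(1 + k_d θ_c) / [θ_c(Yk − k_d) − 1] = 80.5 × (1 + 0.0637 × 17.7) / [17.7 × (0.658 × 3.46 − 0.0637) − 1] = 171.3 / 38.17 = 4.487 mg/L.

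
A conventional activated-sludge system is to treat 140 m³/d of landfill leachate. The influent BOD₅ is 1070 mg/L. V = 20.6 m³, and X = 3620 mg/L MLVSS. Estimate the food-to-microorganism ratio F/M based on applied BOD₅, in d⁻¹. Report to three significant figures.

F/M ≈ 2.01 d⁻¹

F/M = Q·S₀ / (V·X) = 140 × 1070 / (20.60 × 3620) = 2.009 g BOD₅·(g VSS·d)⁻¹.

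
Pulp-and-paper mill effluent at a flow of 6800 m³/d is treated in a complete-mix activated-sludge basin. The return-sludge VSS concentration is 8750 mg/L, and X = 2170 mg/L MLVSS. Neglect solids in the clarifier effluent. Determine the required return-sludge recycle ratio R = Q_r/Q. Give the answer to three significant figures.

R ≈ 0.330

Solids balance on the clarifier gives (1+R)X = R·X_r, so R = X/(X_r − X) = 2170 / (8750 − 2170) = 0.3298.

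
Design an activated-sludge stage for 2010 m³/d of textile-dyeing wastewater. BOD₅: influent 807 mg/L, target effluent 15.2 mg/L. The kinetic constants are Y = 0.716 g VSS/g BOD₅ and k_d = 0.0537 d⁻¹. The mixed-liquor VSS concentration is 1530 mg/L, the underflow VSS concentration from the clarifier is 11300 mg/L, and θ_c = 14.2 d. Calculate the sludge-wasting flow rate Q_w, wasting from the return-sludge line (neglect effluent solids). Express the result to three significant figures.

Q_w ≈ 57.2 m³/d

Rearranging the biomass balance for a CMAS with decay, V = Y·Q·ΔS·θ_c / [X·(1+k_d θ_c)] = 0.716 × 2010 × (807 − 15.2) × 14.2 / [1530 × (1 + 0.0537 × 14.2)] = 1.62×10^7 / 2697 = 6000 m³.
θ_c = V·X/(Q_w·X_r) when wasting from the recycle, so Q_w = V·X/(θ_c·X_r) = 6000 × 1530 / (14.2 × 11300) = 57.21 m³/d.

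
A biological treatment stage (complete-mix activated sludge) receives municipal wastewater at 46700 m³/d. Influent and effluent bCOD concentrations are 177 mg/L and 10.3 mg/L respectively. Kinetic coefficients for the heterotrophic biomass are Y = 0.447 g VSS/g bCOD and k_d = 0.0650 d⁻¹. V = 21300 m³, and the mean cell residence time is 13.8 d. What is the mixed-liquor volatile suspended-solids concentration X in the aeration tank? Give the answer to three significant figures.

X ≈ 1190 mg/L

Solving the biomass balance for X: X = Y Q (S₀−S) θ_c / [V (1+k_d θ_c)] = 0.447 × 46700 × (177 − 10.3) × 13.8 / [21300 × (1 + 0.0650 × 13.8)] = 1188 mg/L.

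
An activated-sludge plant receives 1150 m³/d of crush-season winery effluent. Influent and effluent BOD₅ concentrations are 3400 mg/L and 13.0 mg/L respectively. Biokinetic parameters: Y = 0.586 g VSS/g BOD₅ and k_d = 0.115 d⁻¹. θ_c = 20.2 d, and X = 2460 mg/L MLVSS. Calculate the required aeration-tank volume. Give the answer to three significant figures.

Rearranging the biomass balance for a CMAS with decay, V = Y·Q·ΔS·θ_c / [X·(1+k_d θ_c)] = 0.586 × 1150 × (3400 − 13.0) × 20.2 / [2460 × (1 + 0.115 × 20.2)] = 4.61×10^7 / 8175 = 5640 m³.

V ≈ 5640 m³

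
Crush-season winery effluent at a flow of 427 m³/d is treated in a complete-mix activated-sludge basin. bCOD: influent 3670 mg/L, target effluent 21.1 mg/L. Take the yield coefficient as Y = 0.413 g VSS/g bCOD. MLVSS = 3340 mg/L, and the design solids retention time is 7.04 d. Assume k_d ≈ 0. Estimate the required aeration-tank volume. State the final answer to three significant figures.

With k_d = 0 the design equation reduces to V = Y Q (S₀−S) θ_c / X = 0.413 × 427 × (3670 − 21.1) × 7.04 / 3340 = 1356 m³.

V ≈ 1360 m³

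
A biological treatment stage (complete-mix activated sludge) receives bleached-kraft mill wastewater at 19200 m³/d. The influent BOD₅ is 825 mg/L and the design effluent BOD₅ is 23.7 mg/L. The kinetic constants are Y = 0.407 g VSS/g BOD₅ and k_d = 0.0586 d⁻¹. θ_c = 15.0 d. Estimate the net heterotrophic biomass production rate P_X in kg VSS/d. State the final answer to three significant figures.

P_X ≈ 3330 kg VSS/d

The observed yield is Y_obs = Y/(1 + k_d·θ_c) = 0.407 / (1 + 0.0586 × 15.0) = 0.407 / 1.879 = 0.2166 g VSS per g BOD₅ removed.
Mass of BOD₅ removed per day: Q(S₀ − S) = 19200 × 801.3 g/m³ = 15385 kg/d.
Net biomass production P_X = Y_obs × Q·(S₀ − S) = 0.2166 × 15385 = 3332 kg VSS/d.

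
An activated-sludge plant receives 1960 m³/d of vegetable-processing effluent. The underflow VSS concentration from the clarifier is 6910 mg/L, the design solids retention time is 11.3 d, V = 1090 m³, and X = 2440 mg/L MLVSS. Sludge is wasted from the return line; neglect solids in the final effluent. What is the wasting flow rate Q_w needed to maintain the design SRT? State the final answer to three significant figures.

Q_w ≈ 34.1 m³/d

θ_c = V·X/(Q_w·X_r) when wasting from the recycle, so Q_w = V·X/(θ_c·X_r) = 1090 × 2440 / (11.3 × 6910) = 34.06 m³/d.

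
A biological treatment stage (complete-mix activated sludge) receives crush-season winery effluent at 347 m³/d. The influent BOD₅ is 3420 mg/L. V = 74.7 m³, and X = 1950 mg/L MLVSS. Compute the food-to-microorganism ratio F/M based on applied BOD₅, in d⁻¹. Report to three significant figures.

F/M ≈ 8.15 d⁻¹

Food-to-microorganism ratio F/M = Q S₀ / (V X) = 347 × 3420 / (74.70 × 1950) = 8.147 d⁻¹.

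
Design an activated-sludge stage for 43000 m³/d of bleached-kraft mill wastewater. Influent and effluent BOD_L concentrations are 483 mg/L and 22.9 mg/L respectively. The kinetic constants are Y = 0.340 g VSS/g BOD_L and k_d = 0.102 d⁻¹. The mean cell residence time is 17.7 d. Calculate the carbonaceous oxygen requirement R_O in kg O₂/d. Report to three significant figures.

R_O ≈ 16400 kg O₂/d

Correct the yield for decay: Y_obs = Y/(1 + k_d θ_c) = 0.340 / (1 + 0.102 × 17.7) = 0.340 / 2.805 = 0.1212.
Q·(S₀ − S) = 43000 × (483 − 22.9) × 10⁻³ = 19784 kg/d removed.
P_X = Y_obs·Q·(S₀ − S) = 0.1212 × 19784 = 2398 kg VSS/d.
Carbonaceous O₂ demand = substrate oxidised − cell-mass equivalent = 19784 − 1.42 × 2398 = 16379 kg O₂/d.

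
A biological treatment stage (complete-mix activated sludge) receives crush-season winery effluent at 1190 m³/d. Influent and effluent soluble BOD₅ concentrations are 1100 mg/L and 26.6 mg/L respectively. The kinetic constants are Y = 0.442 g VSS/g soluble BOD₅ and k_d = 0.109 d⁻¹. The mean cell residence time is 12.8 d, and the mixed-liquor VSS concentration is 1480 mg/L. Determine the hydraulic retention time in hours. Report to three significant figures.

From the SRT design equation V = Y Q (S₀−S) θ_c / [X (1 + k_d θ_c)] = 0.442 × 1190 × (1100 − 26.6) × 12.8 / [1480 × (1 + 0.109 × 12.8)] = 7.23×10^6 / 3545 = 2039 m³.
τ = V/Q = 2039/1190 = 1.713 d, or 41.12 h.

τ ≈ 41.1 h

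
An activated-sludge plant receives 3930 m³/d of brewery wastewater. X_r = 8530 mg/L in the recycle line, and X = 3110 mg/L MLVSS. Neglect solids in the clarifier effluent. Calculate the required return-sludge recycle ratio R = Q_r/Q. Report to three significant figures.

R ≈ 0.574

Mass balance around the secondary clarifier (neglecting effluent solids): R = X / (X_r − X) = 3110 / (8530 − 3110) = 0.5738.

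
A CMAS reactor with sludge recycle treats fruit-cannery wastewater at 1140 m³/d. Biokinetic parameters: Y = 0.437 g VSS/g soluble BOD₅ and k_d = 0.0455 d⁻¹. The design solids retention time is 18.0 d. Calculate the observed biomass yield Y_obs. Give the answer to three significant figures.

Y_obs ≈ 0.240 g VSS/g soluble BOD₅

Observed yield with endogenous decay: Y_obs = Y / (1 + k_d·θ_c) = 0.437 / (1 + 0.0455 × 18.0) = 0.437 / 1.819 = 0.2402 g VSS/g soluble BOD₅.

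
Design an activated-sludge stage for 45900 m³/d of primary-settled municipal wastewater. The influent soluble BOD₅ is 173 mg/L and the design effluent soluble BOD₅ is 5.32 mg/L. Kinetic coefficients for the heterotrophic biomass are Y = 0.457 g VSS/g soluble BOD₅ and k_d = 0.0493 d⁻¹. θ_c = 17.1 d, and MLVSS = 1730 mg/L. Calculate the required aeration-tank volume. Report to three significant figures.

From the SRT design equation V = Y Q (S₀−S) θ_c / [X (1 + k_d θ_c)] = 0.457 × 45900 × (173 − 5.32) × 17.1 / [1730 × (1 + 0.0493 × 17.1)] = 6.01×10^7 / 3188 = 18864 m³.

V ≈ 18900 m³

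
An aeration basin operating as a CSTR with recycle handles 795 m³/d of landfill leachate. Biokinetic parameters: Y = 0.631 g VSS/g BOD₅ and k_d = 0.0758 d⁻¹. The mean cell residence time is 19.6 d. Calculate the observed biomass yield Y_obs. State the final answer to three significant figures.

Y_obs ≈ 0.254 g VSS/g BOD₅

Y_obs = Y / (1 + k_d θ_c) = 0.631 / (1 + 0.0758 × 19.6) = 0.631 / 2.486 = 0.2539.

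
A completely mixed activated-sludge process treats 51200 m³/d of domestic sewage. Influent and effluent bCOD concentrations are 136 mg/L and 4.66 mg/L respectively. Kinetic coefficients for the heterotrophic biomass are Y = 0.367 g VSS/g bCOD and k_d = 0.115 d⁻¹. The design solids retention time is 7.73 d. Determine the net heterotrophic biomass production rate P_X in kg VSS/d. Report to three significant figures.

Observed yield with endogenous decay: Y_obs = Y / (1 + k_d·θ_c) = 0.367 / (1 + 0.115 × 7.73) = 0.367 / 1.889 = 0.1943 g VSS/g bCOD.
Mass of bCOD removed per day: Q(S₀ − S) = 51200 × 131.3 g/m³ = 6725 kg/d.
P_X = Y_obs · Q(S₀ − S) = 0.1943 × 6725 = 1307 kg VSS/d.

P_X ≈ 1310 kg VSS/d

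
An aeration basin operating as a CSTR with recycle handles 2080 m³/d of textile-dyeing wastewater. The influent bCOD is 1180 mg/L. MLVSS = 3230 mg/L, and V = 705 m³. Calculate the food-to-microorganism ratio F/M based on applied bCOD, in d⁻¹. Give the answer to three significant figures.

F/M ≈ 1.08 d⁻¹

F/M = Q·S₀ / (V·X) = 2080 × 1180 / (705.0 × 3230) = 1.078 g bCOD·(g VSS·d)⁻¹.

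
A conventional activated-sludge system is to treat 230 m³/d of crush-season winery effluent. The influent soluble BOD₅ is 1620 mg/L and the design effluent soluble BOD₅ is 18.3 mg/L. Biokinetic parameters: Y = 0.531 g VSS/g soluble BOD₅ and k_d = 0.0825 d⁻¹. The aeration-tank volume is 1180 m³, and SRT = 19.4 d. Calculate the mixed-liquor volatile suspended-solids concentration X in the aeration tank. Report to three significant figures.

From V·X·(1 + k_d·θ_c) = Y·Q·(S₀ − S)·θ_c: X = 0.531 × 230 × (1620 − 18.3) × 19.4 / [1180 × (1 + 0.0825 × 19.4)] = 1237 mg/L.

X ≈ 1240 mg/L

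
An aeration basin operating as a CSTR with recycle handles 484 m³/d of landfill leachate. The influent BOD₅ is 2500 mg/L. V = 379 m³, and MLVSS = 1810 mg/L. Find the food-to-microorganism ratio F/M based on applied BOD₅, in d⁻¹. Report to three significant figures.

Food-to-microorganism ratio F/M = Q S₀ / (V X) = 484 × 2500 / (379.0 × 1810) = 1.764 d⁻¹.

F/M ≈ 1.76 d⁻¹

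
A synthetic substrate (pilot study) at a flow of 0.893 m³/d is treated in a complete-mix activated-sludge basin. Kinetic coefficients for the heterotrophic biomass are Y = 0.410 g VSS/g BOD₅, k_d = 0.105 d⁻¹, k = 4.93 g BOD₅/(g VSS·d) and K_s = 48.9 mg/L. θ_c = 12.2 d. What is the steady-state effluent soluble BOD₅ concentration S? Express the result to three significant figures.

S ≈ 4.98 mg/L

For a completely mixed reactor with recycle the Lawrence–McCarty relation gives S = K_s·(1 + k_d·θ_c) / [θ_c·(Y·k − k_d) − 1] = 48.9 × (1 + 0.105 × 12.2) / [12.2 × (0.410 × 4.93 − 0.105) − 1] = 111.5 / 22.38 = 4.984 mg/L.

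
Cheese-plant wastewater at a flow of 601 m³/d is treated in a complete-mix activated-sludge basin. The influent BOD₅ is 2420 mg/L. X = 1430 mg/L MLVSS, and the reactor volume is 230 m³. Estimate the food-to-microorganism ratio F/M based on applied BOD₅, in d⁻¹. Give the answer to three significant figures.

F/M ≈ 4.42 d⁻¹

F/M = applied load / biomass = Q·S₀/(V·X) = 601 × 2420 / (230.0 × 1430) = 4.422 d⁻¹.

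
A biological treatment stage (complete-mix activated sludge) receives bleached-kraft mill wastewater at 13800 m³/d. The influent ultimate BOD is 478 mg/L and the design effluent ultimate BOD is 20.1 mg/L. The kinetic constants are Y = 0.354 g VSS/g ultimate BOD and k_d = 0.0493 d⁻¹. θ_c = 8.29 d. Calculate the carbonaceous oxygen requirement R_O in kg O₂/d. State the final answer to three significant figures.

The observed yield is Y_obs = Y/(1 + k_d·θ_c) = 0.354 / (1 + 0.0493 × 8.29) = 0.354 / 1.409 = 0.2513 g VSS per g ultimate BOD removed.
ΔS = 478 − 20.1 = 457.9 mg/L, so the substrate removal rate is 13800 × 457.9/1000 = 6319 kg ultimate BOD/d.
Biomass synthesised: P_X = Y_obs × 6319 = 1588 kg VSS/d.
Carbonaceous O₂ demand = substrate oxidised − cell-mass equivalent = 6319 − 1.42 × 1588 = 4064 kg O₂/d.

R_O ≈ 4060 kg O₂/d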